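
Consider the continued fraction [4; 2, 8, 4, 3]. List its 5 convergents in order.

Using the convergent recurrence p_i = a_i*p_{i-1} + p_{i-2}, q_i = a_i*q_{i-1} + q_{i-2} with p_{-2}=0, p_{-1}=1, q_{-2}=1, q_{-1}=0:
  i=0: a_0=4, p_0 = 4*1 + 0 = 4, q_0 = 4*0 + 1 = 1.
  i=1: a_1=2, p_1 = 2*4 + 1 = 9, q_1 = 2*1 + 0 = 2.
  i=2: a_2=8, p_2 = 8*9 + 4 = 76, q_2 = 8*2 + 1 = 17.
  i=3: a_3=4, p_3 = 4*76 + 9 = 313, q_3 = 4*17 + 2 = 70.
  i=4: a_4=3, p_4 = 3*313 + 76 = 1015, q_4 = 3*70 + 17 = 227.

4/1, 9/2, 76/17, 313/70, 1015/227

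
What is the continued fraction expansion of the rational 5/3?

[1; 1, 2]

Run the Euclidean algorithm on 5 and 3; the successive quotients are the partial quotients a_0, a_1, ... (each step inverts the fractional part left over by the previous one):
  5 = 1*3 + 2, so a_0 = 1.
  3 = 1*2 + 1, so a_1 = 1.
  2 = 2*1 + 0, so a_2 = 2.
The remainder reaches 0 after 3 divisions, so the expansion has 3 partial quotients, read off in order.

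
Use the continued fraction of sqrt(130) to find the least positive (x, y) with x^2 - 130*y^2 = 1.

First expand sqrt(130) as a continued fraction. With x_i = (sqrt(130) + m_i)/d_i and (m_0, d_0) = (0, 1): a_0 = floor(sqrt(130)) = 11, since 11^2 = 121 <= 130 < 144 = 12^2.
Iterate m_{i+1} = d_i*a_i - m_i, d_{i+1} = (130 - m_{i+1}^2)/d_i, a_{i+1} = floor((a_0 + m_{i+1})/d_{i+1}):
  m_1 = 1*11 - 0 = 11, d_1 = (130 - 11^2)/1 = 9/1 = 9, a_1 = floor((11 + 11)/9) = 2.
  m_2 = 9*2 - 11 = 7, d_2 = (130 - 7^2)/9 = 81/9 = 9, a_2 = floor((11 + 7)/9) = 2.
  m_3 = 9*2 - 7 = 11, d_3 = (130 - 11^2)/9 = 9/9 = 1, a_3 = floor((11 + 11)/1) = 22.
  m_4 = 1*22 - 11 = 11, d_4 = (130 - 11^2)/1 = 9/1 = 9: (m_4, d_4) = (m_1, d_1) = (11, 9), so from here the quotients repeat a_1, ..., a_3; the period length is 3.
So sqrt(130) = [11; (2, 2, 22)] with period length k = 3.
k is odd, so (p_{k-1}, q_{k-1}) only solves x^2 - 130y^2 = -1 and the fundamental solution of x^2 - 130y^2 = 1 is (p_{2k-1}, q_{2k-1}) = (p_5, q_5); compute convergents through index 5, running through the period twice.
Convergents (p_i = a_i*p_{i-1} + p_{i-2}, q_i = a_i*q_{i-1} + q_{i-2} with p_{-2}=0, p_{-1}=1, q_{-2}=1, q_{-1}=0):
  i=0: a_0=11, p_0 = 11*1 + 0 = 11, q_0 = 11*0 + 1 = 1.
  i=1: a_1=2, p_1 = 2*11 + 1 = 23, q_1 = 2*1 + 0 = 2.
  i=2: a_2=2, p_2 = 2*23 + 11 = 57, q_2 = 2*2 + 1 = 5.
  i=3: a_3=22, p_3 = 22*57 + 23 = 1277, q_3 = 22*5 + 2 = 112.
  i=4: a_4=2, p_4 = 2*1277 + 57 = 2611, q_4 = 2*112 + 5 = 229.
  i=5: a_5=2, p_5 = 2*2611 + 1277 = 6499, q_5 = 2*229 + 112 = 570.
Indeed p_2^2 - 130*q_2^2 = 3249 - 3250 = -1, not +1.
Check: 6499^2 - 130*570^2 = 42237001 - 42237000 = 1, so (x, y) = (6499, 570) solves the equation, and by the theorem it is the least positive solution.

(x, y) = (6499, 570)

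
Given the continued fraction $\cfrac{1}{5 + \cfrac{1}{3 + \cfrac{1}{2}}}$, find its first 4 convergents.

0/1, 1/5, 3/16, 7/37

Using the convergent recurrence p_i = a_i*p_{i-1} + p_{i-2}, q_i = a_i*q_{i-1} + q_{i-2} with p_{-2}=0, p_{-1}=1, q_{-2}=1, q_{-1}=0:
  i=0: a_0=0, p_0 = 0*1 + 0 = 0, q_0 = 0*0 + 1 = 1.
  i=1: a_1=5, p_1 = 5*0 + 1 = 1, q_1 = 5*1 + 0 = 5.
  i=2: a_2=3, p_2 = 3*1 + 0 = 3, q_2 = 3*5 + 1 = 16.
  i=3: a_3=2, p_3 = 2*3 + 1 = 7, q_3 = 2*16 + 5 = 37.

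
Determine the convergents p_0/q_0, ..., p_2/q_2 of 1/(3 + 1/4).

Using the convergent recurrence p_i = a_i*p_{i-1} + p_{i-2}, q_i = a_i*q_{i-1} + q_{i-2} with p_{-2}=0, p_{-1}=1, q_{-2}=1, q_{-1}=0:
  i=0: a_0=0, p_0 = 0*1 + 0 = 0, q_0 = 0*0 + 1 = 1.
  i=1: a_1=3, p_1 = 3*0 + 1 = 1, q_1 = 3*1 + 0 = 3.
  i=2: a_2=4, p_2 = 4*1 + 0 = 4, q_2 = 4*3 + 1 = 13.

0/1, 1/3, 4/13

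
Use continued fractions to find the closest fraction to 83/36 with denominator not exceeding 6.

7/3

Expand x = 83/36 as a continued fraction with the Euclidean algorithm:
  83 = 2*36 + 11, so a_0 = 2.
  36 = 3*11 + 3, so a_1 = 3.
  11 = 3*3 + 2, so a_2 = 3.
  3 = 1*2 + 1, so a_3 = 1.
  2 = 2*1 + 0, so a_4 = 2.
so x = [2; 3, 3, 1, 2].
Convergents (p_i = a_i*p_{i-1} + p_{i-2}, q_i = a_i*q_{i-1} + q_{i-2} with p_{-2}=0, p_{-1}=1, q_{-2}=1, q_{-1}=0), until the denominator exceeds 6:
  i=0: a_0=2, p_0 = 2*1 + 0 = 2, q_0 = 2*0 + 1 = 1.
  i=1: a_1=3, p_1 = 3*2 + 1 = 7, q_1 = 3*1 + 0 = 3.
  i=2: a_2=3, p_2 = 3*7 + 2 = 23, q_2 = 3*3 + 1 = 10.
q_2 = 10 > 6, so the last convergent with denominator <= 6 is p_1/q_1 = 7/3.
The closest fraction with denominator <= 6 is either p_1/q_1 or the intermediate fraction (k*p_1 + p_0)/(k*q_1 + q_0) with the largest k >= 1 whose denominator stays <= 6; these approach x as k grows, and every other convergent or intermediate fraction in range is farther away.
Largest k: floor((6 - q_0)/q_1) = floor((6 - 1)/3) = 1.
That gives (1*7 + 2)/(1*3 + 1) = 9/4.
Compare the errors: |x - 7/3| = |83*3 - 7*36|/(36*3) = 3/108, and |x - 9/4| = |83*4 - 9*36|/(36*4) = 8/144.
Cross-multiplying, 3*144 = 432 < 864 = 8*108, so 3/108 is smaller: the convergent 7/3 is closer to x than 9/4.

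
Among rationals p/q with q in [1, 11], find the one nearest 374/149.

Expand x = 374/149 as a continued fraction with the Euclidean algorithm:
  374 = 2*149 + 76, so a_0 = 2.
  149 = 1*76 + 73, so a_1 = 1.
  76 = 1*73 + 3, so a_2 = 1.
  73 = 24*3 + 1, so a_3 = 24.
  3 = 3*1 + 0, so a_4 = 3.
so x = [2; 1, 1, 24, 3].
Convergents (p_i = a_i*p_{i-1} + p_{i-2}, q_i = a_i*q_{i-1} + q_{i-2} with p_{-2}=0, p_{-1}=1, q_{-2}=1, q_{-1}=0), until the denominator exceeds 11:
  i=0: a_0=2, p_0 = 2*1 + 0 = 2, q_0 = 2*0 + 1 = 1.
  i=1: a_1=1, p_1 = 1*2 + 1 = 3, q_1 = 1*1 + 0 = 1.
  i=2: a_2=1, p_2 = 1*3 + 2 = 5, q_2 = 1*1 + 1 = 2.
  i=3: a_3=24, p_3 = 24*5 + 3 = 123, q_3 = 24*2 + 1 = 49.
q_3 = 49 > 11, so the last convergent with denominator <= 11 is p_2/q_2 = 5/2.
The closest fraction with denominator <= 11 is either p_2/q_2 or the intermediate fraction (k*p_2 + p_1)/(k*q_2 + q_1) with the largest k >= 1 whose denominator stays <= 11; these approach x as k grows, and every other convergent or intermediate fraction in range is farther away.
Largest k: floor((11 - q_1)/q_2) = floor((11 - 1)/2) = 5.
That gives (5*5 + 3)/(5*2 + 1) = 28/11.
Compare the errors: |x - 5/2| = |374*2 - 5*149|/(149*2) = 3/298, and |x - 28/11| = |374*11 - 28*149|/(149*11) = 58/1639.
Cross-multiplying, 3*1639 = 4917 < 17284 = 58*298, so 3/298 is smaller: the convergent 5/2 is closer to x than 28/11.

5/2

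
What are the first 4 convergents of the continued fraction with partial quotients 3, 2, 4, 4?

3/1, 7/2, 31/9, 131/38

Using the convergent recurrence p_i = a_i*p_{i-1} + p_{i-2}, q_i = a_i*q_{i-1} + q_{i-2} with p_{-2}=0, p_{-1}=1, q_{-2}=1, q_{-1}=0:
  i=0: a_0=3, p_0 = 3*1 + 0 = 3, q_0 = 3*0 + 1 = 1.
  i=1: a_1=2, p_1 = 2*3 + 1 = 7, q_1 = 2*1 + 0 = 2.
  i=2: a_2=4, p_2 = 4*7 + 3 = 31, q_2 = 4*2 + 1 = 9.
  i=3: a_3=4, p_3 = 4*31 + 7 = 131, q_3 = 4*9 + 2 = 38.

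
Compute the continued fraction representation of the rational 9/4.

Run the Euclidean algorithm on 9 and 4; the successive quotients are the partial quotients a_0, a_1, ... (each step inverts the fractional part left over by the previous one):
  9 = 2*4 + 1, so a_0 = 2.
  4 = 4*1 + 0, so a_1 = 4.
The remainder reaches 0 after 2 divisions, so the expansion has 2 partial quotients, read off in order.

[2; 4]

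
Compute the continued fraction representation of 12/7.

Run the Euclidean algorithm on 12 and 7; the successive quotients are the partial quotients a_0, a_1, ... (each step inverts the fractional part left over by the previous one):
  12 = 1*7 + 5, so a_0 = 1.
  7 = 1*5 + 2, so a_1 = 1.
  5 = 2*2 + 1, so a_2 = 2.
  2 = 2*1 + 0, so a_3 = 2.
The remainder reaches 0 after 4 divisions, so the expansion has 4 partial quotients, read off in order.

[1; 1, 2, 2]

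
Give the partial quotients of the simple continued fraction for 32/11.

[2; 1, 10]

Run the Euclidean algorithm on 32 and 11; the successive quotients are the partial quotients a_0, a_1, ... (each step inverts the fractional part left over by the previous one):
  32 = 2*11 + 10, so a_0 = 2.
  11 = 1*10 + 1, so a_1 = 1.
  10 = 10*1 + 0, so a_2 = 10.
The remainder reaches 0 after 3 divisions, so the expansion has 3 partial quotients, read off in order.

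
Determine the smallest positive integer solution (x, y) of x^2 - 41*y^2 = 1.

(x, y) = (2049, 320)

First expand sqrt(41) as a continued fraction. With x_i = (sqrt(41) + m_i)/d_i and (m_0, d_0) = (0, 1): a_0 = floor(sqrt(41)) = 6, since 6^2 = 36 <= 41 < 49 = 7^2.
Iterate m_{i+1} = d_i*a_i - m_i, d_{i+1} = (41 - m_{i+1}^2)/d_i, a_{i+1} = floor((a_0 + m_{i+1})/d_{i+1}):
  m_1 = 1*6 - 0 = 6, d_1 = (41 - 6^2)/1 = 5/1 = 5, a_1 = floor((6 + 6)/5) = 2.
  m_2 = 5*2 - 6 = 4, d_2 = (41 - 4^2)/5 = 25/5 = 5, a_2 = floor((6 + 4)/5) = 2.
  m_3 = 5*2 - 4 = 6, d_3 = (41 - 6^2)/5 = 5/5 = 1, a_3 = floor((6 + 6)/1) = 12.
  m_4 = 1*12 - 6 = 6, d_4 = (41 - 6^2)/1 = 5/1 = 5: (m_4, d_4) = (m_1, d_1) = (6, 5), so from here the quotients repeat a_1, ..., a_3; the period length is 3.
So sqrt(41) = [6; (2, 2, 12)] with period length k = 3.
k is odd, so (p_{k-1}, q_{k-1}) only solves x^2 - 41y^2 = -1 and the fundamental solution of x^2 - 41y^2 = 1 is (p_{2k-1}, q_{2k-1}) = (p_5, q_5); compute convergents through index 5, running through the period twice.
Convergents (p_i = a_i*p_{i-1} + p_{i-2}, q_i = a_i*q_{i-1} + q_{i-2} with p_{-2}=0, p_{-1}=1, q_{-2}=1, q_{-1}=0):
  i=0: a_0=6, p_0 = 6*1 + 0 = 6, q_0 = 6*0 + 1 = 1.
  i=1: a_1=2, p_1 = 2*6 + 1 = 13, q_1 = 2*1 + 0 = 2.
  i=2: a_2=2, p_2 = 2*13 + 6 = 32, q_2 = 2*2 + 1 = 5.
  i=3: a_3=12, p_3 = 12*32 + 13 = 397, q_3 = 12*5 + 2 = 62.
  i=4: a_4=2, p_4 = 2*397 + 32 = 826, q_4 = 2*62 + 5 = 129.
  i=5: a_5=2, p_5 = 2*826 + 397 = 2049, q_5 = 2*129 + 62 = 320.
Indeed p_2^2 - 41*q_2^2 = 1024 - 1025 = -1, not +1.
Check: 2049^2 - 41*320^2 = 4198401 - 4198400 = 1, so (x, y) = (2049, 320) solves the equation, and by the theorem it is the least positive solution.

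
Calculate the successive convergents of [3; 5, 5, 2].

Using the convergent recurrence p_i = a_i*p_{i-1} + p_{i-2}, q_i = a_i*q_{i-1} + q_{i-2} with p_{-2}=0, p_{-1}=1, q_{-2}=1, q_{-1}=0:
  i=0: a_0=3, p_0 = 3*1 + 0 = 3, q_0 = 3*0 + 1 = 1.
  i=1: a_1=5, p_1 = 5*3 + 1 = 16, q_1 = 5*1 + 0 = 5.
  i=2: a_2=5, p_2 = 5*16 + 3 = 83, q_2 = 5*5 + 1 = 26.
  i=3: a_3=2, p_3 = 2*83 + 16 = 182, q_3 = 2*26 + 5 = 57.

3/1, 16/5, 83/26, 182/57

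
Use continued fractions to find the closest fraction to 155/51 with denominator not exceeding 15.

46/15

Expand x = 155/51 as a continued fraction with the Euclidean algorithm:
  155 = 3*51 + 2, so a_0 = 3.
  51 = 25*2 + 1, so a_1 = 25.
  2 = 2*1 + 0, so a_2 = 2.
so x = [3; 25, 2].
Convergents (p_i = a_i*p_{i-1} + p_{i-2}, q_i = a_i*q_{i-1} + q_{i-2} with p_{-2}=0, p_{-1}=1, q_{-2}=1, q_{-1}=0), until the denominator exceeds 15:
  i=0: a_0=3, p_0 = 3*1 + 0 = 3, q_0 = 3*0 + 1 = 1.
  i=1: a_1=25, p_1 = 25*3 + 1 = 76, q_1 = 25*1 + 0 = 25.
q_1 = 25 > 15, so the last convergent with denominator <= 15 is p_0/q_0 = 3/1.
The closest fraction with denominator <= 15 is either p_0/q_0 or the intermediate fraction (k*p_0 + p_{-1})/(k*q_0 + q_{-1}) with the largest k >= 1 whose denominator stays <= 15; these approach x as k grows, and every other convergent or intermediate fraction in range is farther away.
Largest k: floor((15 - q_{-1})/q_0) = floor((15 - 0)/1) = 15 (using the seeds p_{-1} = 1, q_{-1} = 0).
That gives (15*3 + 1)/(15*1 + 0) = 46/15.
Compare the errors: |x - 3/1| = |155*1 - 3*51|/(51*1) = 2/51, and |x - 46/15| = |155*15 - 46*51|/(51*15) = 21/765.
Cross-multiplying, 21*51 = 1071 < 1530 = 2*765, so 21/765 is smaller: the intermediate fraction 46/15 is closer to x than 3/1.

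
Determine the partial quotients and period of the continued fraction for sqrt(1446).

[38; (38, 76)]

Write x_i = (sqrt(1446) + m_i)/d_i with (m_0, d_0) = (0, 1). a_0 = floor(sqrt(1446)) = 38, since 38^2 = 1444 <= 1446 < 1521 = 39^2.
Iterate m_{i+1} = d_i*a_i - m_i, d_{i+1} = (1446 - m_{i+1}^2)/d_i, a_{i+1} = floor((a_0 + m_{i+1})/d_{i+1}):
  m_1 = 1*38 - 0 = 38, d_1 = (1446 - 38^2)/1 = 2/1 = 2, a_1 = floor((38 + 38)/2) = 38.
  m_2 = 2*38 - 38 = 38, d_2 = (1446 - 38^2)/2 = 2/2 = 1, a_2 = floor((38 + 38)/1) = 76.
  m_3 = 1*76 - 38 = 38, d_3 = (1446 - 38^2)/1 = 2/1 = 2: (m_3, d_3) = (m_1, d_1) = (38, 2), so from here the quotients repeat a_1, a_2; the period length is 2.
Hence the expansion of sqrt(1446) is a_0 = 38 followed by the repeating block 38, 76 (period 2).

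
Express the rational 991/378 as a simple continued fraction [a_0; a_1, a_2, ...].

Run the Euclidean algorithm on 991 and 378; the successive quotients are the partial quotients a_0, a_1, ... (each step inverts the fractional part left over by the previous one):
  991 = 2*378 + 235, so a_0 = 2.
  378 = 1*235 + 143, so a_1 = 1.
  235 = 1*143 + 92, so a_2 = 1.
  143 = 1*92 + 51, so a_3 = 1.
  92 = 1*51 + 41, so a_4 = 1.
  51 = 1*41 + 10, so a_5 = 1.
  41 = 4*10 + 1, so a_6 = 4.
  10 = 10*1 + 0, so a_7 = 10.
The remainder reaches 0 after 8 divisions, so the expansion has 8 partial quotients, read off in order.

[2; 1, 1, 1, 1, 1, 4, 10]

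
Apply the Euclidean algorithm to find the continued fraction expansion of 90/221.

Run the Euclidean algorithm on 90 and 221; the successive quotients are the partial quotients a_0, a_1, ... (each step inverts the fractional part left over by the previous one):
  90 = 0*221 + 90, so a_0 = 0.
  221 = 2*90 + 41, so a_1 = 2.
  90 = 2*41 + 8, so a_2 = 2.
  41 = 5*8 + 1, so a_3 = 5.
  8 = 8*1 + 0, so a_4 = 8.
The remainder reaches 0 after 5 divisions, so the expansion has 5 partial quotients, read off in order.

[0; 2, 2, 5, 8]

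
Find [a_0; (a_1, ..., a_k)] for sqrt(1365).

Write x_i = (sqrt(1365) + m_i)/d_i with (m_0, d_0) = (0, 1). a_0 = floor(sqrt(1365)) = 36, since 36^2 = 1296 <= 1365 < 1369 = 37^2.
Iterate m_{i+1} = d_i*a_i - m_i, d_{i+1} = (1365 - m_{i+1}^2)/d_i, a_{i+1} = floor((a_0 + m_{i+1})/d_{i+1}):
  m_1 = 1*36 - 0 = 36, d_1 = (1365 - 36^2)/1 = 69/1 = 69, a_1 = floor((36 + 36)/69) = 1.
  m_2 = 69*1 - 36 = 33, d_2 = (1365 - 33^2)/69 = 276/69 = 4, a_2 = floor((36 + 33)/4) = 17.
  m_3 = 4*17 - 33 = 35, d_3 = (1365 - 35^2)/4 = 140/4 = 35, a_3 = floor((36 + 35)/35) = 2.
  m_4 = 35*2 - 35 = 35, d_4 = (1365 - 35^2)/35 = 140/35 = 4, a_4 = floor((36 + 35)/4) = 17.
  m_5 = 4*17 - 35 = 33, d_5 = (1365 - 33^2)/4 = 276/4 = 69, a_5 = floor((36 + 33)/69) = 1.
  m_6 = 69*1 - 33 = 36, d_6 = (1365 - 36^2)/69 = 69/69 = 1, a_6 = floor((36 + 36)/1) = 72.
  m_7 = 1*72 - 36 = 36, d_7 = (1365 - 36^2)/1 = 69/1 = 69: (m_7, d_7) = (m_1, d_1) = (36, 69), so from here the quotients repeat a_1, ..., a_6; the period length is 6.
Hence the expansion of sqrt(1365) is a_0 = 36 followed by the repeating block 1, 17, 2, 17, 1, 72 (period 6).

[36; (1, 17, 2, 17, 1, 72)]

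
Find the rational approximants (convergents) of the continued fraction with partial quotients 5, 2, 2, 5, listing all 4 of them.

Using the convergent recurrence p_i = a_i*p_{i-1} + p_{i-2}, q_i = a_i*q_{i-1} + q_{i-2} with p_{-2}=0, p_{-1}=1, q_{-2}=1, q_{-1}=0:
  i=0: a_0=5, p_0 = 5*1 + 0 = 5, q_0 = 5*0 + 1 = 1.
  i=1: a_1=2, p_1 = 2*5 + 1 = 11, q_1 = 2*1 + 0 = 2.
  i=2: a_2=2, p_2 = 2*11 + 5 = 27, q_2 = 2*2 + 1 = 5.
  i=3: a_3=5, p_3 = 5*27 + 11 = 146, q_3 = 5*5 + 2 = 27.

5/1, 11/2, 27/5, 146/27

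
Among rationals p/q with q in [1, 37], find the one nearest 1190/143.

233/28

Expand x = 1190/143 as a continued fraction with the Euclidean algorithm:
  1190 = 8*143 + 46, so a_0 = 8.
  143 = 3*46 + 5, so a_1 = 3.
  46 = 9*5 + 1, so a_2 = 9.
  5 = 5*1 + 0, so a_3 = 5.
so x = [8; 3, 9, 5].
Convergents (p_i = a_i*p_{i-1} + p_{i-2}, q_i = a_i*q_{i-1} + q_{i-2} with p_{-2}=0, p_{-1}=1, q_{-2}=1, q_{-1}=0), until the denominator exceeds 37:
  i=0: a_0=8, p_0 = 8*1 + 0 = 8, q_0 = 8*0 + 1 = 1.
  i=1: a_1=3, p_1 = 3*8 + 1 = 25, q_1 = 3*1 + 0 = 3.
  i=2: a_2=9, p_2 = 9*25 + 8 = 233, q_2 = 9*3 + 1 = 28.
  i=3: a_3=5, p_3 = 5*233 + 25 = 1190, q_3 = 5*28 + 3 = 143.
q_3 = 143 > 37, so the last convergent with denominator <= 37 is p_2/q_2 = 233/28.
The closest fraction with denominator <= 37 is either p_2/q_2 or the intermediate fraction (k*p_2 + p_1)/(k*q_2 + q_1) with the largest k >= 1 whose denominator stays <= 37; these approach x as k grows, and every other convergent or intermediate fraction in range is farther away.
Largest k: floor((37 - q_1)/q_2) = floor((37 - 3)/28) = 1.
That gives (1*233 + 25)/(1*28 + 3) = 258/31.
Compare the errors: |x - 233/28| = |1190*28 - 233*143|/(143*28) = 1/4004, and |x - 258/31| = |1190*31 - 258*143|/(143*31) = 4/4433.
Cross-multiplying, 1*4433 = 4433 < 16016 = 4*4004, so 1/4004 is smaller: the convergent 233/28 is closer to x than 258/31.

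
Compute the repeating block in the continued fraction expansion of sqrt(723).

Write x_i = (sqrt(723) + m_i)/d_i with (m_0, d_0) = (0, 1). a_0 = floor(sqrt(723)) = 26, since 26^2 = 676 <= 723 < 729 = 27^2.
Iterate m_{i+1} = d_i*a_i - m_i, d_{i+1} = (723 - m_{i+1}^2)/d_i, a_{i+1} = floor((a_0 + m_{i+1})/d_{i+1}):
  m_1 = 1*26 - 0 = 26, d_1 = (723 - 26^2)/1 = 47/1 = 47, a_1 = floor((26 + 26)/47) = 1.
  m_2 = 47*1 - 26 = 21, d_2 = (723 - 21^2)/47 = 282/47 = 6, a_2 = floor((26 + 21)/6) = 7.
  m_3 = 6*7 - 21 = 21, d_3 = (723 - 21^2)/6 = 282/6 = 47, a_3 = floor((26 + 21)/47) = 1.
  m_4 = 47*1 - 21 = 26, d_4 = (723 - 26^2)/47 = 47/47 = 1, a_4 = floor((26 + 26)/1) = 52.
  m_5 = 1*52 - 26 = 26, d_5 = (723 - 26^2)/1 = 47/1 = 47: (m_5, d_5) = (m_1, d_1) = (26, 47), so from here the quotients repeat a_1, ..., a_4; the period length is 4.
Hence the expansion of sqrt(723) is a_0 = 26 followed by the repeating block 1, 7, 1, 52 (period 4).

[26; (1, 7, 1, 52)]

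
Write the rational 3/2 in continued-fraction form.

[1; 2]

Run the Euclidean algorithm on 3 and 2; the successive quotients are the partial quotients a_0, a_1, ... (each step inverts the fractional part left over by the previous one):
  3 = 1*2 + 1, so a_0 = 1.
  2 = 2*1 + 0, so a_1 = 2.
The remainder reaches 0 after 2 divisions, so the expansion has 2 partial quotients, read off in order.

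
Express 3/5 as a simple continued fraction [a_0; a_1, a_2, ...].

[0; 1, 1, 2]

Run the Euclidean algorithm on 3 and 5; the successive quotients are the partial quotients a_0, a_1, ... (each step inverts the fractional part left over by the previous one):
  3 = 0*5 + 3, so a_0 = 0.
  5 = 1*3 + 2, so a_1 = 1.
  3 = 1*2 + 1, so a_2 = 1.
  2 = 2*1 + 0, so a_3 = 2.
The remainder reaches 0 after 4 divisions, so the expansion has 4 partial quotients, read off in order.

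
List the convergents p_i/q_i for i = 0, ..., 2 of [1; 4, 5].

1/1, 5/4, 26/21

Using the convergent recurrence p_i = a_i*p_{i-1} + p_{i-2}, q_i = a_i*q_{i-1} + q_{i-2} with p_{-2}=0, p_{-1}=1, q_{-2}=1, q_{-1}=0:
  i=0: a_0=1, p_0 = 1*1 + 0 = 1, q_0 = 1*0 + 1 = 1.
  i=1: a_1=4, p_1 = 4*1 + 1 = 5, q_1 = 4*1 + 0 = 4.
  i=2: a_2=5, p_2 = 5*5 + 1 = 26, q_2 = 5*4 + 1 = 21.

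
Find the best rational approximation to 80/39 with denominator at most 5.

2/1

Expand x = 80/39 as a continued fraction with the Euclidean algorithm:
  80 = 2*39 + 2, so a_0 = 2.
  39 = 19*2 + 1, so a_1 = 19.
  2 = 2*1 + 0, so a_2 = 2.
so x = [2; 19, 2].
Convergents (p_i = a_i*p_{i-1} + p_{i-2}, q_i = a_i*q_{i-1} + q_{i-2} with p_{-2}=0, p_{-1}=1, q_{-2}=1, q_{-1}=0), until the denominator exceeds 5:
  i=0: a_0=2, p_0 = 2*1 + 0 = 2, q_0 = 2*0 + 1 = 1.
  i=1: a_1=19, p_1 = 19*2 + 1 = 39, q_1 = 19*1 + 0 = 19.
q_1 = 19 > 5, so the last convergent with denominator <= 5 is p_0/q_0 = 2/1.
The closest fraction with denominator <= 5 is either p_0/q_0 or the intermediate fraction (k*p_0 + p_{-1})/(k*q_0 + q_{-1}) with the largest k >= 1 whose denominator stays <= 5; these approach x as k grows, and every other convergent or intermediate fraction in range is farther away.
Largest k: floor((5 - q_{-1})/q_0) = floor((5 - 0)/1) = 5 (using the seeds p_{-1} = 1, q_{-1} = 0).
That gives (5*2 + 1)/(5*1 + 0) = 11/5.
Compare the errors: |x - 2/1| = |80*1 - 2*39|/(39*1) = 2/39, and |x - 11/5| = |80*5 - 11*39|/(39*5) = 29/195.
Cross-multiplying, 2*195 = 390 < 1131 = 29*39, so 2/39 is smaller: the convergent 2/1 is closer to x than 11/5.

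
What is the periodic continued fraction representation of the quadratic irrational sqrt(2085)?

Write x_i = (sqrt(2085) + m_i)/d_i with (m_0, d_0) = (0, 1). a_0 = floor(sqrt(2085)) = 45, since 45^2 = 2025 <= 2085 < 2116 = 46^2.
Iterate m_{i+1} = d_i*a_i - m_i, d_{i+1} = (2085 - m_{i+1}^2)/d_i, a_{i+1} = floor((a_0 + m_{i+1})/d_{i+1}):
  m_1 = 1*45 - 0 = 45, d_1 = (2085 - 45^2)/1 = 60/1 = 60, a_1 = floor((45 + 45)/60) = 1.
  m_2 = 60*1 - 45 = 15, d_2 = (2085 - 15^2)/60 = 1860/60 = 31, a_2 = floor((45 + 15)/31) = 1.
  m_3 = 31*1 - 15 = 16, d_3 = (2085 - 16^2)/31 = 1829/31 = 59, a_3 = floor((45 + 16)/59) = 1.
  m_4 = 59*1 - 16 = 43, d_4 = (2085 - 43^2)/59 = 236/59 = 4, a_4 = floor((45 + 43)/4) = 22.
  m_5 = 4*22 - 43 = 45, d_5 = (2085 - 45^2)/4 = 60/4 = 15, a_5 = floor((45 + 45)/15) = 6.
  m_6 = 15*6 - 45 = 45, d_6 = (2085 - 45^2)/15 = 60/15 = 4, a_6 = floor((45 + 45)/4) = 22.
  m_7 = 4*22 - 45 = 43, d_7 = (2085 - 43^2)/4 = 236/4 = 59, a_7 = floor((45 + 43)/59) = 1.
  m_8 = 59*1 - 43 = 16, d_8 = (2085 - 16^2)/59 = 1829/59 = 31, a_8 = floor((45 + 16)/31) = 1.
  m_9 = 31*1 - 16 = 15, d_9 = (2085 - 15^2)/31 = 1860/31 = 60, a_9 = floor((45 + 15)/60) = 1.
  m_10 = 60*1 - 15 = 45, d_10 = (2085 - 45^2)/60 = 60/60 = 1, a_10 = floor((45 + 45)/1) = 90.
  m_11 = 1*90 - 45 = 45, d_11 = (2085 - 45^2)/1 = 60/1 = 60: (m_11, d_11) = (m_1, d_1) = (45, 60), so from here the quotients repeat a_1, ..., a_10; the period length is 10.
Hence the expansion of sqrt(2085) is a_0 = 45 followed by the repeating block 1, 1, 1, 22, 6, 22, 1, 1, 1, 90 (period 10).

[45; (1, 1, 1, 22, 6, 22, 1, 1, 1, 90)]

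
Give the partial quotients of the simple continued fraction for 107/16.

Run the Euclidean algorithm on 107 and 16; the successive quotients are the partial quotients a_0, a_1, ... (each step inverts the fractional part left over by the previous one):
  107 = 6*16 + 11, so a_0 = 6.
  16 = 1*11 + 5, so a_1 = 1.
  11 = 2*5 + 1, so a_2 = 2.
  5 = 5*1 + 0, so a_3 = 5.
The remainder reaches 0 after 4 divisions, so the expansion has 4 partial quotients, read off in order.

[6; 1, 2, 5]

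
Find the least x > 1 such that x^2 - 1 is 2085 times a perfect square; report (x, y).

(x, y) = (1285471, 28152)

First expand sqrt(2085) as a continued fraction. With x_i = (sqrt(2085) + m_i)/d_i and (m_0, d_0) = (0, 1): a_0 = floor(sqrt(2085)) = 45, since 45^2 = 2025 <= 2085 < 2116 = 46^2.
Iterate m_{i+1} = d_i*a_i - m_i, d_{i+1} = (2085 - m_{i+1}^2)/d_i, a_{i+1} = floor((a_0 + m_{i+1})/d_{i+1}):
  m_1 = 1*45 - 0 = 45, d_1 = (2085 - 45^2)/1 = 60/1 = 60, a_1 = floor((45 + 45)/60) = 1.
  m_2 = 60*1 - 45 = 15, d_2 = (2085 - 15^2)/60 = 1860/60 = 31, a_2 = floor((45 + 15)/31) = 1.
  m_3 = 31*1 - 15 = 16, d_3 = (2085 - 16^2)/31 = 1829/31 = 59, a_3 = floor((45 + 16)/59) = 1.
  m_4 = 59*1 - 16 = 43, d_4 = (2085 - 43^2)/59 = 236/59 = 4, a_4 = floor((45 + 43)/4) = 22.
  m_5 = 4*22 - 43 = 45, d_5 = (2085 - 45^2)/4 = 60/4 = 15, a_5 = floor((45 + 45)/15) = 6.
  m_6 = 15*6 - 45 = 45, d_6 = (2085 - 45^2)/15 = 60/15 = 4, a_6 = floor((45 + 45)/4) = 22.
  m_7 = 4*22 - 45 = 43, d_7 = (2085 - 43^2)/4 = 236/4 = 59, a_7 = floor((45 + 43)/59) = 1.
  m_8 = 59*1 - 43 = 16, d_8 = (2085 - 16^2)/59 = 1829/59 = 31, a_8 = floor((45 + 16)/31) = 1.
  m_9 = 31*1 - 16 = 15, d_9 = (2085 - 15^2)/31 = 1860/31 = 60, a_9 = floor((45 + 15)/60) = 1.
  m_10 = 60*1 - 15 = 45, d_10 = (2085 - 45^2)/60 = 60/60 = 1, a_10 = floor((45 + 45)/1) = 90.
  m_11 = 1*90 - 45 = 45, d_11 = (2085 - 45^2)/1 = 60/1 = 60: (m_11, d_11) = (m_1, d_1) = (45, 60), so from here the quotients repeat a_1, ..., a_10; the period length is 10.
So sqrt(2085) = [45; (1, 1, 1, 22, 6, 22, 1, 1, 1, 90)] with period length k = 10.
k is even, so the fundamental solution of x^2 - 2085y^2 = 1 is (p_{k-1}, q_{k-1}) = (p_9, q_9); compute convergents through index 9.
Convergents (p_i = a_i*p_{i-1} + p_{i-2}, q_i = a_i*q_{i-1} + q_{i-2} with p_{-2}=0, p_{-1}=1, q_{-2}=1, q_{-1}=0):
  i=0: a_0=45, p_0 = 45*1 + 0 = 45, q_0 = 45*0 + 1 = 1.
  i=1: a_1=1, p_1 = 1*45 + 1 = 46, q_1 = 1*1 + 0 = 1.
  i=2: a_2=1, p_2 = 1*46 + 45 = 91, q_2 = 1*1 + 1 = 2.
  i=3: a_3=1, p_3 = 1*91 + 46 = 137, q_3 = 1*2 + 1 = 3.
  i=4: a_4=22, p_4 = 22*137 + 91 = 3105, q_4 = 22*3 + 2 = 68.
  i=5: a_5=6, p_5 = 6*3105 + 137 = 18767, q_5 = 6*68 + 3 = 411.
  i=6: a_6=22, p_6 = 22*18767 + 3105 = 415979, q_6 = 22*411 + 68 = 9110.
  i=7: a_7=1, p_7 = 1*415979 + 18767 = 434746, q_7 = 1*9110 + 411 = 9521.
  i=8: a_8=1, p_8 = 1*434746 + 415979 = 850725, q_8 = 1*9521 + 9110 = 18631.
  i=9: a_9=1, p_9 = 1*850725 + 434746 = 1285471, q_9 = 1*18631 + 9521 = 28152.
Check: 1285471^2 - 2085*28152^2 = 1652435691841 - 1652435691840 = 1, so (x, y) = (1285471, 28152) solves the equation, and by the theorem it is the least positive solution.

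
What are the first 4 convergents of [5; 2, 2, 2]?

5/1, 11/2, 27/5, 65/12

Using the convergent recurrence p_i = a_i*p_{i-1} + p_{i-2}, q_i = a_i*q_{i-1} + q_{i-2} with p_{-2}=0, p_{-1}=1, q_{-2}=1, q_{-1}=0:
  i=0: a_0=5, p_0 = 5*1 + 0 = 5, q_0 = 5*0 + 1 = 1.
  i=1: a_1=2, p_1 = 2*5 + 1 = 11, q_1 = 2*1 + 0 = 2.
  i=2: a_2=2, p_2 = 2*11 + 5 = 27, q_2 = 2*2 + 1 = 5.
  i=3: a_3=2, p_3 = 2*27 + 11 = 65, q_3 = 2*5 + 2 = 12.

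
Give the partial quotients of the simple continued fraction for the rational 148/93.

Run the Euclidean algorithm on 148 and 93; the successive quotients are the partial quotients a_0, a_1, ... (each step inverts the fractional part left over by the previous one):
  148 = 1*93 + 55, so a_0 = 1.
  93 = 1*55 + 38, so a_1 = 1.
  55 = 1*38 + 17, so a_2 = 1.
  38 = 2*17 + 4, so a_3 = 2.
  17 = 4*4 + 1, so a_4 = 4.
  4 = 4*1 + 0, so a_5 = 4.
The remainder reaches 0 after 6 divisions, so the expansion has 6 partial quotients, read off in order.

[1; 1, 1, 2, 4, 4]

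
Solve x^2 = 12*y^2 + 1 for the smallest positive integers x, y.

(x, y) = (7, 2)

First expand sqrt(12) as a continued fraction. With x_i = (sqrt(12) + m_i)/d_i and (m_0, d_0) = (0, 1): a_0 = floor(sqrt(12)) = 3, since 3^2 = 9 <= 12 < 16 = 4^2.
Iterate m_{i+1} = d_i*a_i - m_i, d_{i+1} = (12 - m_{i+1}^2)/d_i, a_{i+1} = floor((a_0 + m_{i+1})/d_{i+1}):
  m_1 = 1*3 - 0 = 3, d_1 = (12 - 3^2)/1 = 3/1 = 3, a_1 = floor((3 + 3)/3) = 2.
  m_2 = 3*2 - 3 = 3, d_2 = (12 - 3^2)/3 = 3/3 = 1, a_2 = floor((3 + 3)/1) = 6.
  m_3 = 1*6 - 3 = 3, d_3 = (12 - 3^2)/1 = 3/1 = 3: (m_3, d_3) = (m_1, d_1) = (3, 3), so from here the quotients repeat a_1, a_2; the period length is 2.
So sqrt(12) = [3; (2, 6)] with period length k = 2.
k is even, so the fundamental solution of x^2 - 12y^2 = 1 is (p_{k-1}, q_{k-1}) = (p_1, q_1); compute convergents through index 1.
Convergents (p_i = a_i*p_{i-1} + p_{i-2}, q_i = a_i*q_{i-1} + q_{i-2} with p_{-2}=0, p_{-1}=1, q_{-2}=1, q_{-1}=0):
  i=0: a_0=3, p_0 = 3*1 + 0 = 3, q_0 = 3*0 + 1 = 1.
  i=1: a_1=2, p_1 = 2*3 + 1 = 7, q_1 = 2*1 + 0 = 2.
Check: 7^2 - 12*2^2 = 49 - 48 = 1, so (x, y) = (7, 2) solves the equation, and by the theorem it is the least positive solution.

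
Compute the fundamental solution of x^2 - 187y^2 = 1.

First expand sqrt(187) as a continued fraction. With x_i = (sqrt(187) + m_i)/d_i and (m_0, d_0) = (0, 1): a_0 = floor(sqrt(187)) = 13, since 13^2 = 169 <= 187 < 196 = 14^2.
Iterate m_{i+1} = d_i*a_i - m_i, d_{i+1} = (187 - m_{i+1}^2)/d_i, a_{i+1} = floor((a_0 + m_{i+1})/d_{i+1}):
  m_1 = 1*13 - 0 = 13, d_1 = (187 - 13^2)/1 = 18/1 = 18, a_1 = floor((13 + 13)/18) = 1.
  m_2 = 18*1 - 13 = 5, d_2 = (187 - 5^2)/18 = 162/18 = 9, a_2 = floor((13 + 5)/9) = 2.
  m_3 = 9*2 - 5 = 13, d_3 = (187 - 13^2)/9 = 18/9 = 2, a_3 = floor((13 + 13)/2) = 13.
  m_4 = 2*13 - 13 = 13, d_4 = (187 - 13^2)/2 = 18/2 = 9, a_4 = floor((13 + 13)/9) = 2.
  m_5 = 9*2 - 13 = 5, d_5 = (187 - 5^2)/9 = 162/9 = 18, a_5 = floor((13 + 5)/18) = 1.
  m_6 = 18*1 - 5 = 13, d_6 = (187 - 13^2)/18 = 18/18 = 1, a_6 = floor((13 + 13)/1) = 26.
  m_7 = 1*26 - 13 = 13, d_7 = (187 - 13^2)/1 = 18/1 = 18: (m_7, d_7) = (m_1, d_1) = (13, 18), so from here the quotients repeat a_1, ..., a_6; the period length is 6.
So sqrt(187) = [13; (1, 2, 13, 2, 1, 26)] with period length k = 6.
k is even, so the fundamental solution of x^2 - 187y^2 = 1 is (p_{k-1}, q_{k-1}) = (p_5, q_5); compute convergents through index 5.
Convergents (p_i = a_i*p_{i-1} + p_{i-2}, q_i = a_i*q_{i-1} + q_{i-2} with p_{-2}=0, p_{-1}=1, q_{-2}=1, q_{-1}=0):
  i=0: a_0=13, p_0 = 13*1 + 0 = 13, q_0 = 13*0 + 1 = 1.
  i=1: a_1=1, p_1 = 1*13 + 1 = 14, q_1 = 1*1 + 0 = 1.
  i=2: a_2=2, p_2 = 2*14 + 13 = 41, q_2 = 2*1 + 1 = 3.
  i=3: a_3=13, p_3 = 13*41 + 14 = 547, q_3 = 13*3 + 1 = 40.
  i=4: a_4=2, p_4 = 2*547 + 41 = 1135, q_4 = 2*40 + 3 = 83.
  i=5: a_5=1, p_5 = 1*1135 + 547 = 1682, q_5 = 1*83 + 40 = 123.
Check: 1682^2 - 187*123^2 = 2829124 - 2829123 = 1, so (x, y) = (1682, 123) solves the equation, and by the theorem it is the least positive solution.

(x, y) = (1682, 123)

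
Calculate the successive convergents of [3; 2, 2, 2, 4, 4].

Using the convergent recurrence p_i = a_i*p_{i-1} + p_{i-2}, q_i = a_i*q_{i-1} + q_{i-2} with p_{-2}=0, p_{-1}=1, q_{-2}=1, q_{-1}=0:
  i=0: a_0=3, p_0 = 3*1 + 0 = 3, q_0 = 3*0 + 1 = 1.
  i=1: a_1=2, p_1 = 2*3 + 1 = 7, q_1 = 2*1 + 0 = 2.
  i=2: a_2=2, p_2 = 2*7 + 3 = 17, q_2 = 2*2 + 1 = 5.
  i=3: a_3=2, p_3 = 2*17 + 7 = 41, q_3 = 2*5 + 2 = 12.
  i=4: a_4=4, p_4 = 4*41 + 17 = 181, q_4 = 4*12 + 5 = 53.
  i=5: a_5=4, p_5 = 4*181 + 41 = 765, q_5 = 4*53 + 12 = 224.

3/1, 7/2, 17/5, 41/12, 181/53, 765/224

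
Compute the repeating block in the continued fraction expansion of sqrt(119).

[10; (1, 9, 1, 20)]

Write x_i = (sqrt(119) + m_i)/d_i with (m_0, d_0) = (0, 1). a_0 = floor(sqrt(119)) = 10, since 10^2 = 100 <= 119 < 121 = 11^2.
Iterate m_{i+1} = d_i*a_i - m_i, d_{i+1} = (119 - m_{i+1}^2)/d_i, a_{i+1} = floor((a_0 + m_{i+1})/d_{i+1}):
  m_1 = 1*10 - 0 = 10, d_1 = (119 - 10^2)/1 = 19/1 = 19, a_1 = floor((10 + 10)/19) = 1.
  m_2 = 19*1 - 10 = 9, d_2 = (119 - 9^2)/19 = 38/19 = 2, a_2 = floor((10 + 9)/2) = 9.
  m_3 = 2*9 - 9 = 9, d_3 = (119 - 9^2)/2 = 38/2 = 19, a_3 = floor((10 + 9)/19) = 1.
  m_4 = 19*1 - 9 = 10, d_4 = (119 - 10^2)/19 = 19/19 = 1, a_4 = floor((10 + 10)/1) = 20.
  m_5 = 1*20 - 10 = 10, d_5 = (119 - 10^2)/1 = 19/1 = 19: (m_5, d_5) = (m_1, d_1) = (10, 19), so from here the quotients repeat a_1, ..., a_4; the period length is 4.
Hence the expansion of sqrt(119) is a_0 = 10 followed by the repeating block 1, 9, 1, 20 (period 4).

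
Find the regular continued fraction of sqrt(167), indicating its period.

[12; (1, 11, 1, 24)]

Write x_i = (sqrt(167) + m_i)/d_i with (m_0, d_0) = (0, 1). a_0 = floor(sqrt(167)) = 12, since 12^2 = 144 <= 167 < 169 = 13^2.
Iterate m_{i+1} = d_i*a_i - m_i, d_{i+1} = (167 - m_{i+1}^2)/d_i, a_{i+1} = floor((a_0 + m_{i+1})/d_{i+1}):
  m_1 = 1*12 - 0 = 12, d_1 = (167 - 12^2)/1 = 23/1 = 23, a_1 = floor((12 + 12)/23) = 1.
  m_2 = 23*1 - 12 = 11, d_2 = (167 - 11^2)/23 = 46/23 = 2, a_2 = floor((12 + 11)/2) = 11.
  m_3 = 2*11 - 11 = 11, d_3 = (167 - 11^2)/2 = 46/2 = 23, a_3 = floor((12 + 11)/23) = 1.
  m_4 = 23*1 - 11 = 12, d_4 = (167 - 12^2)/23 = 23/23 = 1, a_4 = floor((12 + 12)/1) = 24.
  m_5 = 1*24 - 12 = 12, d_5 = (167 - 12^2)/1 = 23/1 = 23: (m_5, d_5) = (m_1, d_1) = (12, 23), so from here the quotients repeat a_1, ..., a_4; the period length is 4.
Hence the expansion of sqrt(167) is a_0 = 12 followed by the repeating block 1, 11, 1, 24 (period 4).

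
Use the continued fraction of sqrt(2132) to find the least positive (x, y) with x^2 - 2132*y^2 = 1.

(x, y) = (74859849, 1621270)

First expand sqrt(2132) as a continued fraction. With x_i = (sqrt(2132) + m_i)/d_i and (m_0, d_0) = (0, 1): a_0 = floor(sqrt(2132)) = 46, since 46^2 = 2116 <= 2132 < 2209 = 47^2.
Iterate m_{i+1} = d_i*a_i - m_i, d_{i+1} = (2132 - m_{i+1}^2)/d_i, a_{i+1} = floor((a_0 + m_{i+1})/d_{i+1}):
  m_1 = 1*46 - 0 = 46, d_1 = (2132 - 46^2)/1 = 16/1 = 16, a_1 = floor((46 + 46)/16) = 5.
  m_2 = 16*5 - 46 = 34, d_2 = (2132 - 34^2)/16 = 976/16 = 61, a_2 = floor((46 + 34)/61) = 1.
  m_3 = 61*1 - 34 = 27, d_3 = (2132 - 27^2)/61 = 1403/61 = 23, a_3 = floor((46 + 27)/23) = 3.
  m_4 = 23*3 - 27 = 42, d_4 = (2132 - 42^2)/23 = 368/23 = 16, a_4 = floor((46 + 42)/16) = 5.
  m_5 = 16*5 - 42 = 38, d_5 = (2132 - 38^2)/16 = 688/16 = 43, a_5 = floor((46 + 38)/43) = 1.
  m_6 = 43*1 - 38 = 5, d_6 = (2132 - 5^2)/43 = 2107/43 = 49, a_6 = floor((46 + 5)/49) = 1.
  m_7 = 49*1 - 5 = 44, d_7 = (2132 - 44^2)/49 = 196/49 = 4, a_7 = floor((46 + 44)/4) = 22.
  m_8 = 4*22 - 44 = 44, d_8 = (2132 - 44^2)/4 = 196/4 = 49, a_8 = floor((46 + 44)/49) = 1.
  m_9 = 49*1 - 44 = 5, d_9 = (2132 - 5^2)/49 = 2107/49 = 43, a_9 = floor((46 + 5)/43) = 1.
  m_10 = 43*1 - 5 = 38, d_10 = (2132 - 38^2)/43 = 688/43 = 16, a_10 = floor((46 + 38)/16) = 5.
  m_11 = 16*5 - 38 = 42, d_11 = (2132 - 42^2)/16 = 368/16 = 23, a_11 = floor((46 + 42)/23) = 3.
  m_12 = 23*3 - 42 = 27, d_12 = (2132 - 27^2)/23 = 1403/23 = 61, a_12 = floor((46 + 27)/61) = 1.
  m_13 = 61*1 - 27 = 34, d_13 = (2132 - 34^2)/61 = 976/61 = 16, a_13 = floor((46 + 34)/16) = 5.
  m_14 = 16*5 - 34 = 46, d_14 = (2132 - 46^2)/16 = 16/16 = 1, a_14 = floor((46 + 46)/1) = 92.
  m_15 = 1*92 - 46 = 46, d_15 = (2132 - 46^2)/1 = 16/1 = 16: (m_15, d_15) = (m_1, d_1) = (46, 16), so from here the quotients repeat a_1, ..., a_14; the period length is 14.
So sqrt(2132) = [46; (5, 1, 3, 5, 1, 1, 22, 1, 1, 5, 3, 1, 5, 92)] with period length k = 14.
k is even, so the fundamental solution of x^2 - 2132y^2 = 1 is (p_{k-1}, q_{k-1}) = (p_13, q_13); compute convergents through index 13.
Convergents (p_i = a_i*p_{i-1} + p_{i-2}, q_i = a_i*q_{i-1} + q_{i-2} with p_{-2}=0, p_{-1}=1, q_{-2}=1, q_{-1}=0):
  i=0: a_0=46, p_0 = 46*1 + 0 = 46, q_0 = 46*0 + 1 = 1.
  i=1: a_1=5, p_1 = 5*46 + 1 = 231, q_1 = 5*1 + 0 = 5.
  i=2: a_2=1, p_2 = 1*231 + 46 = 277, q_2 = 1*5 + 1 = 6.
  i=3: a_3=3, p_3 = 3*277 + 231 = 1062, q_3 = 3*6 + 5 = 23.
  i=4: a_4=5, p_4 = 5*1062 + 277 = 5587, q_4 = 5*23 + 6 = 121.
  i=5: a_5=1, p_5 = 1*5587 + 1062 = 6649, q_5 = 1*121 + 23 = 144.
  i=6: a_6=1, p_6 = 1*6649 + 5587 = 12236, q_6 = 1*144 + 121 = 265.
  i=7: a_7=22, p_7 = 22*12236 + 6649 = 275841, q_7 = 22*265 + 144 = 5974.
  i=8: a_8=1, p_8 = 1*275841 + 12236 = 288077, q_8 = 1*5974 + 265 = 6239.
  i=9: a_9=1, p_9 = 1*288077 + 275841 = 563918, q_9 = 1*6239 + 5974 = 12213.
  i=10: a_10=5, p_10 = 5*563918 + 288077 = 3107667, q_10 = 5*12213 + 6239 = 67304.
  i=11: a_11=3, p_11 = 3*3107667 + 563918 = 9886919, q_11 = 3*67304 + 12213 = 214125.
  i=12: a_12=1, p_12 = 1*9886919 + 3107667 = 12994586, q_12 = 1*214125 + 67304 = 281429.
  i=13: a_13=5, p_13 = 5*12994586 + 9886919 = 74859849, q_13 = 5*281429 + 214125 = 1621270.
Check: 74859849^2 - 2132*1621270^2 = 5603996992302801 - 5603996992302800 = 1, so (x, y) = (74859849, 1621270) solves the equation, and by the theorem it is the least positive solution.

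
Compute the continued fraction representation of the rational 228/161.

Run the Euclidean algorithm on 228 and 161; the successive quotients are the partial quotients a_0, a_1, ... (each step inverts the fractional part left over by the previous one):
  228 = 1*161 + 67, so a_0 = 1.
  161 = 2*67 + 27, so a_1 = 2.
  67 = 2*27 + 13, so a_2 = 2.
  27 = 2*13 + 1, so a_3 = 2.
  13 = 13*1 + 0, so a_4 = 13.
The remainder reaches 0 after 5 divisions, so the expansion has 5 partial quotients, read off in order.

[1; 2, 2, 2, 13]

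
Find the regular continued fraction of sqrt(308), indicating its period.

[17; (1, 1, 4, 1, 1, 34)]

Write x_i = (sqrt(308) + m_i)/d_i with (m_0, d_0) = (0, 1). a_0 = floor(sqrt(308)) = 17, since 17^2 = 289 <= 308 < 324 = 18^2.
Iterate m_{i+1} = d_i*a_i - m_i, d_{i+1} = (308 - m_{i+1}^2)/d_i, a_{i+1} = floor((a_0 + m_{i+1})/d_{i+1}):
  m_1 = 1*17 - 0 = 17, d_1 = (308 - 17^2)/1 = 19/1 = 19, a_1 = floor((17 + 17)/19) = 1.
  m_2 = 19*1 - 17 = 2, d_2 = (308 - 2^2)/19 = 304/19 = 16, a_2 = floor((17 + 2)/16) = 1.
  m_3 = 16*1 - 2 = 14, d_3 = (308 - 14^2)/16 = 112/16 = 7, a_3 = floor((17 + 14)/7) = 4.
  m_4 = 7*4 - 14 = 14, d_4 = (308 - 14^2)/7 = 112/7 = 16, a_4 = floor((17 + 14)/16) = 1.
  m_5 = 16*1 - 14 = 2, d_5 = (308 - 2^2)/16 = 304/16 = 19, a_5 = floor((17 + 2)/19) = 1.
  m_6 = 19*1 - 2 = 17, d_6 = (308 - 17^2)/19 = 19/19 = 1, a_6 = floor((17 + 17)/1) = 34.
  m_7 = 1*34 - 17 = 17, d_7 = (308 - 17^2)/1 = 19/1 = 19: (m_7, d_7) = (m_1, d_1) = (17, 19), so from here the quotients repeat a_1, ..., a_6; the period length is 6.
Hence the expansion of sqrt(308) is a_0 = 17 followed by the repeating block 1, 1, 4, 1, 1, 34 (period 6).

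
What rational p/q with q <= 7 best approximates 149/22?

Expand x = 149/22 as a continued fraction with the Euclidean algorithm:
  149 = 6*22 + 17, so a_0 = 6.
  22 = 1*17 + 5, so a_1 = 1.
  17 = 3*5 + 2, so a_2 = 3.
  5 = 2*2 + 1, so a_3 = 2.
  2 = 2*1 + 0, so a_4 = 2.
so x = [6; 1, 3, 2, 2].
Convergents (p_i = a_i*p_{i-1} + p_{i-2}, q_i = a_i*q_{i-1} + q_{i-2} with p_{-2}=0, p_{-1}=1, q_{-2}=1, q_{-1}=0), until the denominator exceeds 7:
  i=0: a_0=6, p_0 = 6*1 + 0 = 6, q_0 = 6*0 + 1 = 1.
  i=1: a_1=1, p_1 = 1*6 + 1 = 7, q_1 = 1*1 + 0 = 1.
  i=2: a_2=3, p_2 = 3*7 + 6 = 27, q_2 = 3*1 + 1 = 4.
  i=3: a_3=2, p_3 = 2*27 + 7 = 61, q_3 = 2*4 + 1 = 9.
q_3 = 9 > 7, so the last convergent with denominator <= 7 is p_2/q_2 = 27/4.
The closest fraction with denominator <= 7 is either p_2/q_2 or the intermediate fraction (k*p_2 + p_1)/(k*q_2 + q_1) with the largest k >= 1 whose denominator stays <= 7; these approach x as k grows, and every other convergent or intermediate fraction in range is farther away.
Largest k: floor((7 - q_1)/q_2) = floor((7 - 1)/4) = 1.
That gives (1*27 + 7)/(1*4 + 1) = 34/5.
Compare the errors: |x - 27/4| = |149*4 - 27*22|/(22*4) = 2/88, and |x - 34/5| = |149*5 - 34*22|/(22*5) = 3/110.
Cross-multiplying, 2*110 = 220 < 264 = 3*88, so 2/88 is smaller: the convergent 27/4 is closer to x than 34/5.

27/4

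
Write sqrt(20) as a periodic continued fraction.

Write x_i = (sqrt(20) + m_i)/d_i with (m_0, d_0) = (0, 1). a_0 = floor(sqrt(20)) = 4, since 4^2 = 16 <= 20 < 25 = 5^2.
Iterate m_{i+1} = d_i*a_i - m_i, d_{i+1} = (20 - m_{i+1}^2)/d_i, a_{i+1} = floor((a_0 + m_{i+1})/d_{i+1}):
  m_1 = 1*4 - 0 = 4, d_1 = (20 - 4^2)/1 = 4/1 = 4, a_1 = floor((4 + 4)/4) = 2.
  m_2 = 4*2 - 4 = 4, d_2 = (20 - 4^2)/4 = 4/4 = 1, a_2 = floor((4 + 4)/1) = 8.
  m_3 = 1*8 - 4 = 4, d_3 = (20 - 4^2)/1 = 4/1 = 4: (m_3, d_3) = (m_1, d_1) = (4, 4), so from here the quotients repeat a_1, a_2; the period length is 2.
Hence the expansion of sqrt(20) is a_0 = 4 followed by the repeating block 2, 8 (period 2).

[4; (2, 8)]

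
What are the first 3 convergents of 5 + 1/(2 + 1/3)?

5/1, 11/2, 38/7

Using the convergent recurrence p_i = a_i*p_{i-1} + p_{i-2}, q_i = a_i*q_{i-1} + q_{i-2} with p_{-2}=0, p_{-1}=1, q_{-2}=1, q_{-1}=0:
  i=0: a_0=5, p_0 = 5*1 + 0 = 5, q_0 = 5*0 + 1 = 1.
  i=1: a_1=2, p_1 = 2*5 + 1 = 11, q_1 = 2*1 + 0 = 2.
  i=2: a_2=3, p_2 = 3*11 + 5 = 38, q_2 = 3*2 + 1 = 7.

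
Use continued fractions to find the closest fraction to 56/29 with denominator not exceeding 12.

23/12

Expand x = 56/29 as a continued fraction with the Euclidean algorithm:
  56 = 1*29 + 27, so a_0 = 1.
  29 = 1*27 + 2, so a_1 = 1.
  27 = 13*2 + 1, so a_2 = 13.
  2 = 2*1 + 0, so a_3 = 2.
so x = [1; 1, 13, 2].
Convergents (p_i = a_i*p_{i-1} + p_{i-2}, q_i = a_i*q_{i-1} + q_{i-2} with p_{-2}=0, p_{-1}=1, q_{-2}=1, q_{-1}=0), until the denominator exceeds 12:
  i=0: a_0=1, p_0 = 1*1 + 0 = 1, q_0 = 1*0 + 1 = 1.
  i=1: a_1=1, p_1 = 1*1 + 1 = 2, q_1 = 1*1 + 0 = 1.
  i=2: a_2=13, p_2 = 13*2 + 1 = 27, q_2 = 13*1 + 1 = 14.
q_2 = 14 > 12, so the last convergent with denominator <= 12 is p_1/q_1 = 2/1.
The closest fraction with denominator <= 12 is either p_1/q_1 or the intermediate fraction (k*p_1 + p_0)/(k*q_1 + q_0) with the largest k >= 1 whose denominator stays <= 12; these approach x as k grows, and every other convergent or intermediate fraction in range is farther away.
Largest k: floor((12 - q_0)/q_1) = floor((12 - 1)/1) = 11.
That gives (11*2 + 1)/(11*1 + 1) = 23/12.
Compare the errors: |x - 2/1| = |56*1 - 2*29|/(29*1) = 2/29, and |x - 23/12| = |56*12 - 23*29|/(29*12) = 5/348.
Cross-multiplying, 5*29 = 145 < 696 = 2*348, so 5/348 is smaller: the intermediate fraction 23/12 is closer to x than 2/1.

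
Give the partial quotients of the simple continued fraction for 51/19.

[2; 1, 2, 6]

Run the Euclidean algorithm on 51 and 19; the successive quotients are the partial quotients a_0, a_1, ... (each step inverts the fractional part left over by the previous one):
  51 = 2*19 + 13, so a_0 = 2.
  19 = 1*13 + 6, so a_1 = 1.
  13 = 2*6 + 1, so a_2 = 2.
  6 = 6*1 + 0, so a_3 = 6.
The remainder reaches 0 after 4 divisions, so the expansion has 4 partial quotients, read off in order.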